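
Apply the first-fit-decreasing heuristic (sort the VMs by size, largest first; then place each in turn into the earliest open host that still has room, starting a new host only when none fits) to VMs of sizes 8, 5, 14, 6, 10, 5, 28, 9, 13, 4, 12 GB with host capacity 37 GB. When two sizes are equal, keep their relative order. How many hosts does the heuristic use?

Sorted descending: 28, 14, 13, 12, 10, 9, 8, 6, 5, 5, 4.
  28 → host 1 (new)  [load 28/37]
  14 → host 2 (new)  [load 14/37]
  13 → host 2  [load 27/37]
  12 → host 3 (new)  [load 12/37]
  10 → host 2  [load 37/37]
  9 → host 1  [load 37/37]
  8 → host 3  [load 20/37]
  6 → host 3  [load 26/37]
  5 → host 3  [load 31/37]
  5 → host 3  [load 36/37]
  4 → host 4 (new)  [load 4/37]
4 hosts opened.

4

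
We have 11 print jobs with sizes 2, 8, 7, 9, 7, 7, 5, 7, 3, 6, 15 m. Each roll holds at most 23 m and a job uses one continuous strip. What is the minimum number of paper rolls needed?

4

Total = 15 + 9 + 8 + 7 + 7 + 7 + 7 + 6 + 5 + 3 + 2 = 76 m.
Lower bound: ⌈76/23⌉ = 4 paper rolls.
A packing using 4 paper rolls:
  roll 1: 15 + 8 = 23
  roll 2: 9 + 7 + 7 = 23
  roll 3: 7 + 7 + 6 + 3 = 23
  roll 4: 5 + 2 = 7
This matches the lower bound, so 4 is optimal.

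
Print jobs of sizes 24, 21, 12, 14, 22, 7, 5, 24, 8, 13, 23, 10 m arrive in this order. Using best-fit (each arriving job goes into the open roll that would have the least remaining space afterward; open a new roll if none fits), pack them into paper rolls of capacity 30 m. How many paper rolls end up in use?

  24 → roll 1 (new)  [load 24/30]
  21 → roll 2 (new)  [load 21/30]
  12 → roll 3 (new)  [load 12/30]
  14 → roll 3  [load 26/30]
  22 → roll 4 (new)  [load 22/30]
  7 → roll 4  [load 29/30]
  5 → roll 1  [load 29/30]
  24 → roll 5 (new)  [load 24/30]
  8 → roll 2  [load 29/30]
  13 → roll 6 (new)  [load 13/30]
  23 → roll 7 (new)  [load 23/30]
  10 → roll 6  [load 23/30]
7 paper rolls opened.

7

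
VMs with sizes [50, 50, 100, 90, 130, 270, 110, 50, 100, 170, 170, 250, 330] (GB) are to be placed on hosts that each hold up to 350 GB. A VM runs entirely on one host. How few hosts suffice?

6

Total = 330 + 270 + 250 + 170 + 170 + 130 + 110 + 100 + 100 + 90 + 50 + 50 + 50 = 1870 GB.
Lower bound: ⌈1870/350⌉ = 6 hosts.
A packing using 6 hosts:
  host 1: 330 = 330
  host 2: 270 + 50 = 320
  host 3: 250 + 100 = 350
  host 4: 170 + 170 = 340
  host 5: 130 + 110 + 100 = 340
  host 6: 90 + 50 + 50 = 190
This matches the lower bound, so 6 is optimal.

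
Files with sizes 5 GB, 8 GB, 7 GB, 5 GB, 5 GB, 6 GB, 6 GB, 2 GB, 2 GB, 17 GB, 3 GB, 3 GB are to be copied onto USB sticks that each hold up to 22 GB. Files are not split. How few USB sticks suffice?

Total = 17 + 8 + 7 + 6 + 6 + 5 + 5 + 5 + 3 + 3 + 2 + 2 = 69 GB.
Lower bound: ⌈69/22⌉ = 4 USB sticks.
A packing using 4 USB sticks:
  USB stick 1: 17 + 5 = 22
  USB stick 2: 8 + 7 + 6 = 21
  USB stick 3: 6 + 5 + 5 + 3 + 3 = 22
  USB stick 4: 2 + 2 = 4
This matches the lower bound, so 4 is optimal.

4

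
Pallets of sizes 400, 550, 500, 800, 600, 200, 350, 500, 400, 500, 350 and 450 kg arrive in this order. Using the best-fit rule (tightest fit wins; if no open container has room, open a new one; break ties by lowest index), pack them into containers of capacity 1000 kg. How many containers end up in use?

6

  400 → container 1 (new)  [load 400/1000]
  550 → container 1  [load 950/1000]
  500 → container 2 (new)  [load 500/1000]
  800 → container 3 (new)  [load 800/1000]
  600 → container 4 (new)  [load 600/1000]
  200 → container 3  [load 1000/1000]
  350 → container 4  [load 950/1000]
  500 → container 2  [load 1000/1000]
  400 → container 5 (new)  [load 400/1000]
  500 → container 5  [load 900/1000]
  350 → container 6 (new)  [load 350/1000]
  450 → container 6  [load 800/1000]
6 containers opened.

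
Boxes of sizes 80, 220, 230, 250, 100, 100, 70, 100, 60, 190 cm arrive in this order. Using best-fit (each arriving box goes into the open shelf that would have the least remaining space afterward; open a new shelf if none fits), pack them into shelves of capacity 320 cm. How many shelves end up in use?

  80 → shelf 1 (new)  [load 80/320]
  220 → shelf 1  [load 300/320]
  230 → shelf 2 (new)  [load 230/320]
  250 → shelf 3 (new)  [load 250/320]
  100 → shelf 4 (new)  [load 100/320]
  100 → shelf 4  [load 200/320]
  70 → shelf 3  [load 320/320]
  100 → shelf 4  [load 300/320]
  60 → shelf 2  [load 290/320]
  190 → shelf 5 (new)  [load 190/320]
5 shelves opened.

5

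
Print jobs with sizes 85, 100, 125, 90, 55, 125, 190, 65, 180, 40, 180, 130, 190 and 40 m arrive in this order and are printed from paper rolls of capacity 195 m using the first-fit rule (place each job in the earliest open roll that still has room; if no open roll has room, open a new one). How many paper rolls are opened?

9

  85 → roll 1 (new)  [load 85/195]
  100 → roll 1  [load 185/195]
  125 → roll 2 (new)  [load 125/195]
  90 → roll 3 (new)  [load 90/195]
  55 → roll 2  [load 180/195]
  125 → roll 4 (new)  [load 125/195]
  190 → roll 5 (new)  [load 190/195]
  65 → roll 3  [load 155/195]
  180 → roll 6 (new)  [load 180/195]
  40 → roll 3  [load 195/195]
  180 → roll 7 (new)  [load 180/195]
  130 → roll 8 (new)  [load 130/195]
  190 → roll 9 (new)  [load 190/195]
  40 → roll 4  [load 165/195]
9 paper rolls opened.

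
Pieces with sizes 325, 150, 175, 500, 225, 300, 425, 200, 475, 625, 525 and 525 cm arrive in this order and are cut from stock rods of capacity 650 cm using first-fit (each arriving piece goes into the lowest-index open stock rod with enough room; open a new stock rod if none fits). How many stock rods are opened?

  325 → stock rod 1 (new)  [load 325/650]
  150 → stock rod 1  [load 475/650]
  175 → stock rod 1  [load 650/650]
  500 → stock rod 2 (new)  [load 500/650]
  225 → stock rod 3 (new)  [load 225/650]
  300 → stock rod 3  [load 525/650]
  425 → stock rod 4 (new)  [load 425/650]
  200 → stock rod 4  [load 625/650]
  475 → stock rod 5 (new)  [load 475/650]
  625 → stock rod 6 (new)  [load 625/650]
  525 → stock rod 7 (new)  [load 525/650]
  525 → stock rod 8 (new)  [load 525/650]
8 stock rods opened.

8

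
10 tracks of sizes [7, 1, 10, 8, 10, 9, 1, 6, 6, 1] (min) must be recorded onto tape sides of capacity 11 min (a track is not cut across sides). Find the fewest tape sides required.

Total = 10 + 10 + 9 + 8 + 7 + 6 + 6 + 1 + 1 + 1 = 59 min.
Lower bound: ⌈59/11⌉ = 6 tape sides.
Also, 7 tracks each exceed 11/2 min, and no two of those can share a side, so at least 7 tape sides are needed.
A packing using 7 tape sides:
  side 1: 10 + 1 = 11
  side 2: 10 + 1 = 11
  side 3: 9 + 1 = 10
  side 4: 8 = 8
  side 5: 7 = 7
  side 6: 6 = 6
  side 7: 6 = 6
This matches the lower bound, so 7 is optimal.

7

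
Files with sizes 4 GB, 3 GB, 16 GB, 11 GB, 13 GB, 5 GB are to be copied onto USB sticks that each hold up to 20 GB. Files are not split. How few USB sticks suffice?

3

Total = 16 + 13 + 11 + 5 + 4 + 3 = 52 GB.
Lower bound: ⌈52/20⌉ = 3 USB sticks.
A packing using 3 USB sticks:
  USB stick 1: 16 + 4 = 20
  USB stick 2: 13 + 5 = 18
  USB stick 3: 11 + 3 = 14
This matches the lower bound, so 3 is optimal.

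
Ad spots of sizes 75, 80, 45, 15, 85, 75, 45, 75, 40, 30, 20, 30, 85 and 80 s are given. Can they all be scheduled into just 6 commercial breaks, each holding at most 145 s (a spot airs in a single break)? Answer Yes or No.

No

Total = 780 s; ⌈780/145⌉ = 6.
7 ad spots each exceed half the capacity and cannot share a break, forcing at least 7 commercial breaks.
At least 7 commercial breaks are required, but only 6 are allowed.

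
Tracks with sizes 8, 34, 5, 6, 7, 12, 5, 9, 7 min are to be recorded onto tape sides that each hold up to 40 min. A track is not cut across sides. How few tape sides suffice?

3

Total = 34 + 12 + 9 + 8 + 7 + 7 + 6 + 5 + 5 = 93 min.
Lower bound: ⌈93/40⌉ = 3 tape sides.
A packing using 3 tape sides:
  side 1: 34 + 6 = 40
  side 2: 12 + 9 + 8 + 7 = 36
  side 3: 7 + 5 + 5 = 17
This matches the lower bound, so 3 is optimal.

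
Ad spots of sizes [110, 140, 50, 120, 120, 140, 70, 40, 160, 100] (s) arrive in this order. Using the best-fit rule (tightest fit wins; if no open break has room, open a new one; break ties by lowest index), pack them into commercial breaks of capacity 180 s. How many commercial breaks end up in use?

7

  110 → break 1 (new)  [load 110/180]
  140 → break 2 (new)  [load 140/180]
  50 → break 1  [load 160/180]
  120 → break 3 (new)  [load 120/180]
  120 → break 4 (new)  [load 120/180]
  140 → break 5 (new)  [load 140/180]
  70 → break 6 (new)  [load 70/180]
  40 → break 2  [load 180/180]
  160 → break 7 (new)  [load 160/180]
  100 → break 6  [load 170/180]
7 commercial breaks opened.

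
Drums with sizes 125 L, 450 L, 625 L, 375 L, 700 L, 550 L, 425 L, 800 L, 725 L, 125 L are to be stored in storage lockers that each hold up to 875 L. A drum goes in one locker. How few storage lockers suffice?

7

Total = 800 + 725 + 700 + 625 + 550 + 450 + 425 + 375 + 125 + 125 = 4900 L.
Lower bound: ⌈4900/875⌉ = 6 storage lockers.
A packing using 7 storage lockers:
  locker 1: 800 = 800
  locker 2: 725 + 125 = 850
  locker 3: 700 + 125 = 825
  locker 4: 625 = 625
  locker 5: 550 = 550
  locker 6: 450 + 425 = 875
  locker 7: 375 = 375
No arrangement into 6 storage lockers stays within capacity, so 7 is optimal.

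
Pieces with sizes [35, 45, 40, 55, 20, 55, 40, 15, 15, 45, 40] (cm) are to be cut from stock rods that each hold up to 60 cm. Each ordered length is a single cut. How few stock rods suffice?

8

Total = 55 + 55 + 45 + 45 + 40 + 40 + 40 + 35 + 20 + 15 + 15 = 405 cm.
Lower bound: ⌈405/60⌉ = 7 stock rods.
Also, 8 pieces each exceed 30 cm, and no two of those can share a stock rod, so at least 8 stock rods are needed.
A packing using 8 stock rods:
  stock rod 1: 55 = 55
  stock rod 2: 55 = 55
  stock rod 3: 45 + 15 = 60
  stock rod 4: 45 + 15 = 60
  stock rod 5: 40 + 20 = 60
  stock rod 6: 40 = 40
  stock rod 7: 40 = 40
  stock rod 8: 35 = 35
This matches the lower bound, so 8 is optimal.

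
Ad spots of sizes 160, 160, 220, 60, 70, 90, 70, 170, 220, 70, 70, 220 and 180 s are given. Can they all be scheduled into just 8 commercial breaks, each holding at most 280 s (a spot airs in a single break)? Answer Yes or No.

Yes

A valid assignment using 8 commercial breaks:
  break 1: 220 + 60 = 280
  break 2: 220 = 220
  break 3: 220 = 220
  break 4: 180 + 90 = 270
  break 5: 170 + 70 = 240
  break 6: 160 + 70 = 230
  break 7: 160 + 70 = 230
  break 8: 70 = 70
Every load is within 280 s, so 8 commercial breaks suffice.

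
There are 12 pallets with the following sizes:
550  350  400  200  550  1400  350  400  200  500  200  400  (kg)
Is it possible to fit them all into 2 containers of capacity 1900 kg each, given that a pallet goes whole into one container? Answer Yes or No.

Total = 5500 kg; ⌈5500/1900⌉ = 3.
At least 3 containers are required, but only 2 are allowed.

No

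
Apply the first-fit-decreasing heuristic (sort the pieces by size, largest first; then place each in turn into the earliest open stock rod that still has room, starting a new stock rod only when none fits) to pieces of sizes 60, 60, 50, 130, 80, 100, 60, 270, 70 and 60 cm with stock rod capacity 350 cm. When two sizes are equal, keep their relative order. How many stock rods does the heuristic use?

3

Sorted descending: 270, 130, 100, 80, 70, 60, 60, 60, 60, 50.
  270 → stock rod 1 (new)  [load 270/350]
  130 → stock rod 2 (new)  [load 130/350]
  100 → stock rod 2  [load 230/350]
  80 → stock rod 1  [load 350/350]
  70 → stock rod 2  [load 300/350]
  60 → stock rod 3 (new)  [load 60/350]
  60 → stock rod 3  [load 120/350]
  60 → stock rod 3  [load 180/350]
  60 → stock rod 3  [load 240/350]
  50 → stock rod 2  [load 350/350]
3 stock rods opened.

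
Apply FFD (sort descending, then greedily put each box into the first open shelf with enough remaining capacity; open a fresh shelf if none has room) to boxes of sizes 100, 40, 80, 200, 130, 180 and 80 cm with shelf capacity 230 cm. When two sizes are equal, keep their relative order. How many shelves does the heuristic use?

Sorted descending: 200, 180, 130, 100, 80, 80, 40.
  200 → shelf 1 (new)  [load 200/230]
  180 → shelf 2 (new)  [load 180/230]
  130 → shelf 3 (new)  [load 130/230]
  100 → shelf 3  [load 230/230]
  80 → shelf 4 (new)  [load 80/230]
  80 → shelf 4  [load 160/230]
  40 → shelf 2  [load 220/230]
4 shelves opened.

4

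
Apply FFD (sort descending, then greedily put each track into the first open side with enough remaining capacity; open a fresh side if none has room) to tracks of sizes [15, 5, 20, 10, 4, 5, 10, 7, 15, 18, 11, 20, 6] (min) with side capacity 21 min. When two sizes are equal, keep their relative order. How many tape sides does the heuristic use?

8

Sorted descending: 20, 20, 18, 15, 15, 11, 10, 10, 7, 6, 5, 5, 4.
  20 → side 1 (new)  [load 20/21]
  20 → side 2 (new)  [load 20/21]
  18 → side 3 (new)  [load 18/21]
  15 → side 4 (new)  [load 15/21]
  15 → side 5 (new)  [load 15/21]
  11 → side 6 (new)  [load 11/21]
  10 → side 6  [load 21/21]
  10 → side 7 (new)  [load 10/21]
  7 → side 7  [load 17/21]
  6 → side 4  [load 21/21]
  5 → side 5  [load 20/21]
  5 → side 8 (new)  [load 5/21]
  4 → side 7  [load 21/21]
8 tape sides opened.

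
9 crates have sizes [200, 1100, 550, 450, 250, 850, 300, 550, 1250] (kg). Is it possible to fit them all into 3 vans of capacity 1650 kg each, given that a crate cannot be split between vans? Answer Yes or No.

Total = 5500 kg; ⌈5500/1650⌉ = 4.
At least 4 vans are required, but only 3 are allowed.

No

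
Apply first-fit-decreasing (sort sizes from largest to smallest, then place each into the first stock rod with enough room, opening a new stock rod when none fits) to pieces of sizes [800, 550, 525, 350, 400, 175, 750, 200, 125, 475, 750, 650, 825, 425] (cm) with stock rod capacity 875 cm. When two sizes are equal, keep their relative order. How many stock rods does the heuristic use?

9

Sorted descending: 825, 800, 750, 750, 650, 550, 525, 475, 425, 400, 350, 200, 175, 125.
  825 → stock rod 1 (new)  [load 825/875]
  800 → stock rod 2 (new)  [load 800/875]
  750 → stock rod 3 (new)  [load 750/875]
  750 → stock rod 4 (new)  [load 750/875]
  650 → stock rod 5 (new)  [load 650/875]
  550 → stock rod 6 (new)  [load 550/875]
  525 → stock rod 7 (new)  [load 525/875]
  475 → stock rod 8 (new)  [load 475/875]
  425 → stock rod 9 (new)  [load 425/875]
  400 → stock rod 8  [load 875/875]
  350 → stock rod 7  [load 875/875]
  200 → stock rod 5  [load 850/875]
  175 → stock rod 6  [load 725/875]
  125 → stock rod 3  [load 875/875]
9 stock rods opened.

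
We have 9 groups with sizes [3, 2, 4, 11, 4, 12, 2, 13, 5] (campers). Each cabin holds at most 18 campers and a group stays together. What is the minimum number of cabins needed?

4

Total = 13 + 12 + 11 + 5 + 4 + 4 + 3 + 2 + 2 = 56 campers.
Lower bound: ⌈56/18⌉ = 4 cabins.
A packing using 4 cabins:
  cabin 1: 13 + 5 = 18
  cabin 2: 12 + 4 + 2 = 18
  cabin 3: 11 + 4 + 3 = 18
  cabin 4: 2 = 2
This matches the lower bound, so 4 is optimal.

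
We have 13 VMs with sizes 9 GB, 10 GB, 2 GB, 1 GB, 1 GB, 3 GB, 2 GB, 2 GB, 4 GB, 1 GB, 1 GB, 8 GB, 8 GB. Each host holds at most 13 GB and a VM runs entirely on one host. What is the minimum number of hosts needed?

4

Total = 10 + 9 + 8 + 8 + 4 + 3 + 2 + 2 + 2 + 1 + 1 + 1 + 1 = 52 GB.
Lower bound: ⌈52/13⌉ = 4 hosts.
A packing using 4 hosts:
  host 1: 10 + 3 = 13
  host 2: 9 + 4 = 13
  host 3: 8 + 2 + 2 + 1 = 13
  host 4: 8 + 2 + 1 + 1 + 1 = 13
This matches the lower bound, so 4 is optimal.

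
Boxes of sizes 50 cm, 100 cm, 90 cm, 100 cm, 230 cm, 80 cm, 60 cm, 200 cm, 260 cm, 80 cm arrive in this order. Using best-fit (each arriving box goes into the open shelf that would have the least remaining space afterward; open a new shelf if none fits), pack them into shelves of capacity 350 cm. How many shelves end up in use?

4

  50 → shelf 1 (new)  [load 50/350]
  100 → shelf 1  [load 150/350]
  90 → shelf 1  [load 240/350]
  100 → shelf 1  [load 340/350]
  230 → shelf 2 (new)  [load 230/350]
  80 → shelf 2  [load 310/350]
  60 → shelf 3 (new)  [load 60/350]
  200 → shelf 3  [load 260/350]
  260 → shelf 4 (new)  [load 260/350]
  80 → shelf 3  [load 340/350]
4 shelves opened.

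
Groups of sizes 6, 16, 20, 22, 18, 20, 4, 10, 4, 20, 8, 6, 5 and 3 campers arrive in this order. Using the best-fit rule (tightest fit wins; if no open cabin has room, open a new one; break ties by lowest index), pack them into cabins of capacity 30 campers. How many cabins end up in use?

  6 → cabin 1 (new)  [load 6/30]
  16 → cabin 1  [load 22/30]
  20 → cabin 2 (new)  [load 20/30]
  22 → cabin 3 (new)  [load 22/30]
  18 → cabin 4 (new)  [load 18/30]
  20 → cabin 5 (new)  [load 20/30]
  4 → cabin 1  [load 26/30]
  10 → cabin 2  [load 30/30]
  4 → cabin 1  [load 30/30]
  20 → cabin 6 (new)  [load 20/30]
  8 → cabin 3  [load 30/30]
  6 → cabin 5  [load 26/30]
  5 → cabin 6  [load 25/30]
  3 → cabin 5  [load 29/30]
6 cabins opened.

6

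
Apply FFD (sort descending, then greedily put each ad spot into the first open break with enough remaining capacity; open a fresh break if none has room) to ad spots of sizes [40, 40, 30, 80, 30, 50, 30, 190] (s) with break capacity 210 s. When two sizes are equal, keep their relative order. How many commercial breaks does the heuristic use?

Sorted descending: 190, 80, 50, 40, 40, 30, 30, 30.
  190 → break 1 (new)  [load 190/210]
  80 → break 2 (new)  [load 80/210]
  50 → break 2  [load 130/210]
  40 → break 2  [load 170/210]
  40 → break 2  [load 210/210]
  30 → break 3 (new)  [load 30/210]
  30 → break 3  [load 60/210]
  30 → break 3  [load 90/210]
3 commercial breaks opened.

3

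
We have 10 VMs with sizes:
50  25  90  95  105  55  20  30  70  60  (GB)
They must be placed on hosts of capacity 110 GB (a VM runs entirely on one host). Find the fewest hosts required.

Total = 105 + 95 + 90 + 70 + 60 + 55 + 50 + 30 + 25 + 20 = 600 GB.
Lower bound: ⌈600/110⌉ = 6 hosts.
A packing using 6 hosts:
  host 1: 105 = 105
  host 2: 95 = 95
  host 3: 90 + 20 = 110
  host 4: 70 + 30 = 100
  host 5: 60 + 50 = 110
  host 6: 55 + 25 = 80
This matches the lower bound, so 6 is optimal.

6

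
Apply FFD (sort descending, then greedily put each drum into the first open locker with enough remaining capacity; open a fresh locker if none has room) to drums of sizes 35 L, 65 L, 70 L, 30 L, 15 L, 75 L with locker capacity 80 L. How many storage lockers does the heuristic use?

Sorted descending: 75, 70, 65, 35, 30, 15.
  75 → locker 1 (new)  [load 75/80]
  70 → locker 2 (new)  [load 70/80]
  65 → locker 3 (new)  [load 65/80]
  35 → locker 4 (new)  [load 35/80]
  30 → locker 4  [load 65/80]
  15 → locker 3  [load 80/80]
4 storage lockers opened.

4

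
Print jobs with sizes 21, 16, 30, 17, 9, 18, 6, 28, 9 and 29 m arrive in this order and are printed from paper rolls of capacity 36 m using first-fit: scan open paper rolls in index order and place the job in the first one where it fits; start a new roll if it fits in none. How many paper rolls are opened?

6

  21 → roll 1 (new)  [load 21/36]
  16 → roll 2 (new)  [load 16/36]
  30 → roll 3 (new)  [load 30/36]
  17 → roll 2  [load 33/36]
  9 → roll 1  [load 30/36]
  18 → roll 4 (new)  [load 18/36]
  6 → roll 1  [load 36/36]
  28 → roll 5 (new)  [load 28/36]
  9 → roll 4  [load 27/36]
  29 → roll 6 (new)  [load 29/36]
6 paper rolls opened.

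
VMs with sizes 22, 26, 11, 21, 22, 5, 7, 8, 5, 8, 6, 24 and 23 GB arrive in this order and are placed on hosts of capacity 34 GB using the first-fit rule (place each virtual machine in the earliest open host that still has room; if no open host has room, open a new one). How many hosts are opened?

  22 → host 1 (new)  [load 22/34]
  26 → host 2 (new)  [load 26/34]
  11 → host 1  [load 33/34]
  21 → host 3 (new)  [load 21/34]
  22 → host 4 (new)  [load 22/34]
  5 → host 2  [load 31/34]
  7 → host 3  [load 28/34]
  8 → host 4  [load 30/34]
  5 → host 3  [load 33/34]
  8 → host 5 (new)  [load 8/34]
  6 → host 5  [load 14/34]
  24 → host 6 (new)  [load 24/34]
  23 → host 7 (new)  [load 23/34]
7 hosts opened.

7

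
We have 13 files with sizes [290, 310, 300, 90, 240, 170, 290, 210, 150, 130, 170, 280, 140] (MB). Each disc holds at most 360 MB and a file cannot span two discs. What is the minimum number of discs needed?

Total = 310 + 300 + 290 + 290 + 280 + 240 + 210 + 170 + 170 + 150 + 140 + 130 + 90 = 2770 MB.
Lower bound: ⌈2770/360⌉ = 8 discs.
A packing using 9 discs:
  disc 1: 310 = 310
  disc 2: 300 = 300
  disc 3: 290 = 290
  disc 4: 290 = 290
  disc 5: 280 = 280
  disc 6: 240 + 90 = 330
  disc 7: 210 + 150 = 360
  disc 8: 170 + 170 = 340
  disc 9: 140 + 130 = 270
No arrangement into 8 discs stays within capacity, so 9 is optimal.

9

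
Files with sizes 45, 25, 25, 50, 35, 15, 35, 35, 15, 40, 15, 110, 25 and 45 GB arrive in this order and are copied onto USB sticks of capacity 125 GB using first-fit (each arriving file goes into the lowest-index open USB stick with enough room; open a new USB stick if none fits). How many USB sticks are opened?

5

  45 → USB stick 1 (new)  [load 45/125]
  25 → USB stick 1  [load 70/125]
  25 → USB stick 1  [load 95/125]
  50 → USB stick 2 (new)  [load 50/125]
  35 → USB stick 2  [load 85/125]
  15 → USB stick 1  [load 110/125]
  35 → USB stick 2  [load 120/125]
  35 → USB stick 3 (new)  [load 35/125]
  15 → USB stick 1  [load 125/125]
  40 → USB stick 3  [load 75/125]
  15 → USB stick 3  [load 90/125]
  110 → USB stick 4 (new)  [load 110/125]
  25 → USB stick 3  [load 115/125]
  45 → USB stick 5 (new)  [load 45/125]
5 USB sticks opened.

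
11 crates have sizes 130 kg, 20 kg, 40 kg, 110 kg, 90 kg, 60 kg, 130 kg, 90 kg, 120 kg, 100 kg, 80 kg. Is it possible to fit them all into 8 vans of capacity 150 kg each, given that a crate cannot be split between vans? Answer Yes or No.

Yes

A valid assignment using 8 vans:
  van 1: 130 + 20 = 150
  van 2: 130 = 130
  van 3: 120 = 120
  van 4: 110 + 40 = 150
  van 5: 100 = 100
  van 6: 90 + 60 = 150
  van 7: 90 = 90
  van 8: 80 = 80
Every load is within 150 kg, so 8 vans suffice.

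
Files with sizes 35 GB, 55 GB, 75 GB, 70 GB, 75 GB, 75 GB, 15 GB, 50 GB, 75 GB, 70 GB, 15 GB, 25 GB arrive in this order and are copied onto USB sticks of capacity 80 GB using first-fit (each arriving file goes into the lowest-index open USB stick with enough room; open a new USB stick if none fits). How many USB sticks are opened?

9

  35 → USB stick 1 (new)  [load 35/80]
  55 → USB stick 2 (new)  [load 55/80]
  75 → USB stick 3 (new)  [load 75/80]
  70 → USB stick 4 (new)  [load 70/80]
  75 → USB stick 5 (new)  [load 75/80]
  75 → USB stick 6 (new)  [load 75/80]
  15 → USB stick 1  [load 50/80]
  50 → USB stick 7 (new)  [load 50/80]
  75 → USB stick 8 (new)  [load 75/80]
  70 → USB stick 9 (new)  [load 70/80]
  15 → USB stick 1  [load 65/80]
  25 → USB stick 2  [load 80/80]
9 USB sticks opened.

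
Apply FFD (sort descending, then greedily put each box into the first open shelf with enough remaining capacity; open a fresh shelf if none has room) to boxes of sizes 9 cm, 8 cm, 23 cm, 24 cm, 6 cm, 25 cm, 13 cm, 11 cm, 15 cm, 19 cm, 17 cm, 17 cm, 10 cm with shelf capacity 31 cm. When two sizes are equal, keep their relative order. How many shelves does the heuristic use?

7

Sorted descending: 25, 24, 23, 19, 17, 17, 15, 13, 11, 10, 9, 8, 6.
  25 → shelf 1 (new)  [load 25/31]
  24 → shelf 2 (new)  [load 24/31]
  23 → shelf 3 (new)  [load 23/31]
  19 → shelf 4 (new)  [load 19/31]
  17 → shelf 5 (new)  [load 17/31]
  17 → shelf 6 (new)  [load 17/31]
  15 → shelf 7 (new)  [load 15/31]
  13 → shelf 5  [load 30/31]
  11 → shelf 4  [load 30/31]
  10 → shelf 6  [load 27/31]
  9 → shelf 7  [load 24/31]
  8 → shelf 3  [load 31/31]
  6 → shelf 1  [load 31/31]
7 shelves opened.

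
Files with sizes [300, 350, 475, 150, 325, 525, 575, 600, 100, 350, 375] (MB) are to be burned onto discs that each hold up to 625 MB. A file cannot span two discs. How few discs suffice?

Total = 600 + 575 + 525 + 475 + 375 + 350 + 350 + 325 + 300 + 150 + 100 = 4125 MB.
Lower bound: ⌈4125/625⌉ = 7 discs.
Also, 8 files each exceed 625/2 MB, and no two of those can share a disc, so at least 8 discs are needed.
A packing using 8 discs:
  disc 1: 600 = 600
  disc 2: 575 = 575
  disc 3: 525 + 100 = 625
  disc 4: 475 + 150 = 625
  disc 5: 375 = 375
  disc 6: 350 = 350
  disc 7: 350 = 350
  disc 8: 325 + 300 = 625
This matches the lower bound, so 8 is optimal.

8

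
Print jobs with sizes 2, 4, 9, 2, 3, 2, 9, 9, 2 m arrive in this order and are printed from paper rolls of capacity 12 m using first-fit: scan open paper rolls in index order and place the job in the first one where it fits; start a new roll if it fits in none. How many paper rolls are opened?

  2 → roll 1 (new)  [load 2/12]
  4 → roll 1  [load 6/12]
  9 → roll 2 (new)  [load 9/12]
  2 → roll 1  [load 8/12]
  3 → roll 1  [load 11/12]
  2 → roll 2  [load 11/12]
  9 → roll 3 (new)  [load 9/12]
  9 → roll 4 (new)  [load 9/12]
  2 → roll 3  [load 11/12]
4 paper rolls opened.

4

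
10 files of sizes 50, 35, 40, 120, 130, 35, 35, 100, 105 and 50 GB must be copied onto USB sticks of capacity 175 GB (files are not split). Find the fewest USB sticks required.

5

Total = 130 + 120 + 105 + 100 + 50 + 50 + 40 + 35 + 35 + 35 = 700 GB.
Lower bound: ⌈700/175⌉ = 4 USB sticks.
A packing using 5 USB sticks:
  USB stick 1: 130 + 40 = 170
  USB stick 2: 120 + 50 = 170
  USB stick 3: 105 + 50 = 155
  USB stick 4: 100 + 35 + 35 = 170
  USB stick 5: 35 = 35
No arrangement into 4 USB sticks stays within capacity, so 5 is optimal.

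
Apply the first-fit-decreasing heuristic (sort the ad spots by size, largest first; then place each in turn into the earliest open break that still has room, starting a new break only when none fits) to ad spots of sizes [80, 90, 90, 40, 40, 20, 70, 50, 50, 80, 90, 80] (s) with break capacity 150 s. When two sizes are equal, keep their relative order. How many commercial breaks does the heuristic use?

Sorted descending: 90, 90, 90, 80, 80, 80, 70, 50, 50, 40, 40, 20.
  90 → break 1 (new)  [load 90/150]
  90 → break 2 (new)  [load 90/150]
  90 → break 3 (new)  [load 90/150]
  80 → break 4 (new)  [load 80/150]
  80 → break 5 (new)  [load 80/150]
  80 → break 6 (new)  [load 80/150]
  70 → break 4  [load 150/150]
  50 → break 1  [load 140/150]
  50 → break 2  [load 140/150]
  40 → break 3  [load 130/150]
  40 → break 5  [load 120/150]
  20 → break 3  [load 150/150]
6 commercial breaks opened.

6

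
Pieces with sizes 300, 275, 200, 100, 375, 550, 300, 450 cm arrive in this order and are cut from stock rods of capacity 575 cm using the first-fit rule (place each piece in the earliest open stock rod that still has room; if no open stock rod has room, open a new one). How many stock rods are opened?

6

  300 → stock rod 1 (new)  [load 300/575]
  275 → stock rod 1  [load 575/575]
  200 → stock rod 2 (new)  [load 200/575]
  100 → stock rod 2  [load 300/575]
  375 → stock rod 3 (new)  [load 375/575]
  550 → stock rod 4 (new)  [load 550/575]
  300 → stock rod 5 (new)  [load 300/575]
  450 → stock rod 6 (new)  [load 450/575]
6 stock rods opened.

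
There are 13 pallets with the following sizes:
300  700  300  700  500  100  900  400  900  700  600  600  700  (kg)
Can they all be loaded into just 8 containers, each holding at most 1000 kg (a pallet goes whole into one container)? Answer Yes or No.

No

Total = 7400 kg; ⌈7400/1000⌉ = 8.
The bound of 8 does not rule out 8, but exhaustive search shows no assignment into 8 containers of capacity 1000 kg exists — the minimum is 9.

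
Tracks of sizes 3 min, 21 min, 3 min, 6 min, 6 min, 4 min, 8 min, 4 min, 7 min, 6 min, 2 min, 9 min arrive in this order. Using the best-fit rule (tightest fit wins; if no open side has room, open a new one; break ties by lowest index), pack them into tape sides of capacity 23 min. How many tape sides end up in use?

  3 → side 1 (new)  [load 3/23]
  21 → side 2 (new)  [load 21/23]
  3 → side 1  [load 6/23]
  6 → side 1  [load 12/23]
  6 → side 1  [load 18/23]
  4 → side 1  [load 22/23]
  8 → side 3 (new)  [load 8/23]
  4 → side 3  [load 12/23]
  7 → side 3  [load 19/23]
  6 → side 4 (new)  [load 6/23]
  2 → side 2  [load 23/23]
  9 → side 4  [load 15/23]
4 tape sides opened.

4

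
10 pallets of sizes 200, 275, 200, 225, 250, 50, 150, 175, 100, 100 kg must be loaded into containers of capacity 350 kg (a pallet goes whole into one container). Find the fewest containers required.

6

Total = 275 + 250 + 225 + 200 + 200 + 175 + 150 + 100 + 100 + 50 = 1725 kg.
Lower bound: ⌈1725/350⌉ = 5 containers.
A packing using 6 containers:
  container 1: 275 + 50 = 325
  container 2: 250 + 100 = 350
  container 3: 225 + 100 = 325
  container 4: 200 + 150 = 350
  container 5: 200 = 200
  container 6: 175 = 175
No arrangement into 5 containers stays within capacity, so 6 is optimal.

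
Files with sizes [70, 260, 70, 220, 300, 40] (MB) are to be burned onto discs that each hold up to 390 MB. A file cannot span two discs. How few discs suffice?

3

Total = 300 + 260 + 220 + 70 + 70 + 40 = 960 MB.
Lower bound: ⌈960/390⌉ = 3 discs.
A packing using 3 discs:
  disc 1: 300 + 70 = 370
  disc 2: 260 + 70 + 40 = 370
  disc 3: 220 = 220
This matches the lower bound, so 3 is optimal.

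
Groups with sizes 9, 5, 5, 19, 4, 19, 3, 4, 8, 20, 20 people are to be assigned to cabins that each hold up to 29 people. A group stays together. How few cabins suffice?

5

Total = 20 + 20 + 19 + 19 + 9 + 8 + 5 + 5 + 4 + 4 + 3 = 116 people.
Lower bound: ⌈116/29⌉ = 4 cabins.
A packing using 5 cabins:
  cabin 1: 20 + 9 = 29
  cabin 2: 20 + 8 = 28
  cabin 3: 19 + 5 + 5 = 29
  cabin 4: 19 + 4 + 4 = 27
  cabin 5: 3 = 3
No arrangement into 4 cabins stays within capacity, so 5 is optimal.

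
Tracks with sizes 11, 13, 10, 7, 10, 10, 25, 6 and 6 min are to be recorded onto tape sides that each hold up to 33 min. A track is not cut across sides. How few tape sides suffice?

Total = 25 + 13 + 11 + 10 + 10 + 10 + 7 + 6 + 6 = 98 min.
Lower bound: ⌈98/33⌉ = 3 tape sides.
A packing using 3 tape sides:
  side 1: 25 + 7 = 32
  side 2: 13 + 10 + 10 = 33
  side 3: 11 + 10 + 6 + 6 = 33
This matches the lower bound, so 3 is optimal.

3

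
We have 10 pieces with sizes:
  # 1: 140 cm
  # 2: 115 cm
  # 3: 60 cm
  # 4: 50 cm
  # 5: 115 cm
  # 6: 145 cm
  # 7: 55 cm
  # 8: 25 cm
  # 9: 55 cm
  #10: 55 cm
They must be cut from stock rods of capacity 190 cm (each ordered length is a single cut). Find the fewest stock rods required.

5

Total = 145 + 140 + 115 + 115 + 60 + 55 + 55 + 55 + 50 + 25 = 815 cm.
Lower bound: ⌈815/190⌉ = 5 stock rods.
A packing using 5 stock rods:
  stock rod 1: 145 + 25 = 170
  stock rod 2: 140 + 50 = 190
  stock rod 3: 115 + 60 = 175
  stock rod 4: 115 + 55 = 170
  stock rod 5: 55 + 55 = 110
This matches the lower bound, so 5 is optimal.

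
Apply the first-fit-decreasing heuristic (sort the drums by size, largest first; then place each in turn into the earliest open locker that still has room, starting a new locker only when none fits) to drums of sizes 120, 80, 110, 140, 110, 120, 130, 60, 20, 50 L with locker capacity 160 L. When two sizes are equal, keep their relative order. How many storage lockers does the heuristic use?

7

Sorted descending: 140, 130, 120, 120, 110, 110, 80, 60, 50, 20.
  140 → locker 1 (new)  [load 140/160]
  130 → locker 2 (new)  [load 130/160]
  120 → locker 3 (new)  [load 120/160]
  120 → locker 4 (new)  [load 120/160]
  110 → locker 5 (new)  [load 110/160]
  110 → locker 6 (new)  [load 110/160]
  80 → locker 7 (new)  [load 80/160]
  60 → locker 7  [load 140/160]
  50 → locker 5  [load 160/160]
  20 → locker 1  [load 160/160]
7 storage lockers opened.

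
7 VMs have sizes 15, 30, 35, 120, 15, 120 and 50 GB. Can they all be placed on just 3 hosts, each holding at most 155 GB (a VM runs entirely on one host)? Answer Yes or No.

A valid assignment using 3 hosts:
  host 1: 120 + 35 = 155
  host 2: 120 + 30 = 150
  host 3: 50 + 15 + 15 = 80
Every load is within 155 GB, so 3 hosts suffice.

Yes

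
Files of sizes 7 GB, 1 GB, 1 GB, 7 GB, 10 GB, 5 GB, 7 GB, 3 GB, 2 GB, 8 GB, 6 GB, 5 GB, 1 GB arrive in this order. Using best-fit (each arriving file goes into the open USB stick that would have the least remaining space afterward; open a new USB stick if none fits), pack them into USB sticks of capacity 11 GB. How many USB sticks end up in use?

  7 → USB stick 1 (new)  [load 7/11]
  1 → USB stick 1  [load 8/11]
  1 → USB stick 1  [load 9/11]
  7 → USB stick 2 (new)  [load 7/11]
  10 → USB stick 3 (new)  [load 10/11]
  5 → USB stick 4 (new)  [load 5/11]
  7 → USB stick 5 (new)  [load 7/11]
  3 → USB stick 2  [load 10/11]
  2 → USB stick 1  [load 11/11]
  8 → USB stick 6 (new)  [load 8/11]
  6 → USB stick 4  [load 11/11]
  5 → USB stick 7 (new)  [load 5/11]
  1 → USB stick 2  [load 11/11]
7 USB sticks opened.

7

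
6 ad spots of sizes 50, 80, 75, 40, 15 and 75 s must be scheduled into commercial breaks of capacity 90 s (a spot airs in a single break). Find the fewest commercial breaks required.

Total = 80 + 75 + 75 + 50 + 40 + 15 = 335 s.
Lower bound: ⌈335/90⌉ = 4 commercial breaks.
A packing using 4 commercial breaks:
  break 1: 80 = 80
  break 2: 75 + 15 = 90
  break 3: 75 = 75
  break 4: 50 + 40 = 90
This matches the lower bound, so 4 is optimal.

4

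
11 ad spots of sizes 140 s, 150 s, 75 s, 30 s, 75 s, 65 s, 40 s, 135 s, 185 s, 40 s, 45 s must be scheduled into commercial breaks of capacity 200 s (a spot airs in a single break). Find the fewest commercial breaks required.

Total = 185 + 150 + 140 + 135 + 75 + 75 + 65 + 45 + 40 + 40 + 30 = 980 s.
Lower bound: ⌈980/200⌉ = 5 commercial breaks.
A packing using 6 commercial breaks:
  break 1: 185 = 185
  break 2: 150 + 45 = 195
  break 3: 140 + 40 = 180
  break 4: 135 + 65 = 200
  break 5: 75 + 75 + 40 = 190
  break 6: 30 = 30
No arrangement into 5 commercial breaks stays within capacity, so 6 is optimal.

6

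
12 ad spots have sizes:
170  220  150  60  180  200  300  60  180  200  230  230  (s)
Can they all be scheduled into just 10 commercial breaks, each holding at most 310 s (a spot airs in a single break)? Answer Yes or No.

Yes

A valid assignment using 10 commercial breaks:
  break 1: 300 = 300
  break 2: 230 + 60 = 290
  break 3: 230 + 60 = 290
  break 4: 220 = 220
  break 5: 200 = 200
  break 6: 200 = 200
  break 7: 180 = 180
  break 8: 180 = 180
  break 9: 170 = 170
  break 10: 150 = 150
Every load is within 310 s, so 10 commercial breaks suffice.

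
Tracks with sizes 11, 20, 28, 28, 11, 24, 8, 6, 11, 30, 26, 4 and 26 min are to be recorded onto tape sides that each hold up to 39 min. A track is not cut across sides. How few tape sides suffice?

Total = 30 + 28 + 28 + 26 + 26 + 24 + 20 + 11 + 11 + 11 + 8 + 6 + 4 = 233 min.
Lower bound: ⌈233/39⌉ = 6 tape sides.
Also, 7 tracks each exceed 39/2 min, and no two of those can share a side, so at least 7 tape sides are needed.
A packing using 7 tape sides:
  side 1: 30 + 8 = 38
  side 2: 28 + 11 = 39
  side 3: 28 + 11 = 39
  side 4: 26 + 11 = 37
  side 5: 26 + 6 + 4 = 36
  side 6: 24 = 24
  side 7: 20 = 20
This matches the lower bound, so 7 is optimal.

7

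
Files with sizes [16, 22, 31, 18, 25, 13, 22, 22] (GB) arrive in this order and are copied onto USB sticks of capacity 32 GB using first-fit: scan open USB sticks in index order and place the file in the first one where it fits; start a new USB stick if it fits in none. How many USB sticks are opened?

  16 → USB stick 1 (new)  [load 16/32]
  22 → USB stick 2 (new)  [load 22/32]
  31 → USB stick 3 (new)  [load 31/32]
  18 → USB stick 4 (new)  [load 18/32]
  25 → USB stick 5 (new)  [load 25/32]
  13 → USB stick 1  [load 29/32]
  22 → USB stick 6 (new)  [load 22/32]
  22 → USB stick 7 (new)  [load 22/32]
7 USB sticks opened.

7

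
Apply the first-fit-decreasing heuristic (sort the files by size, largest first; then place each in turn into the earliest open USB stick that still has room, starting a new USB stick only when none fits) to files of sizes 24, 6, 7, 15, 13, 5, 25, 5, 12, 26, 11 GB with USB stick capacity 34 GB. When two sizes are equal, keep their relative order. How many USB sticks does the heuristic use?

Sorted descending: 26, 25, 24, 15, 13, 12, 11, 7, 6, 5, 5.
  26 → USB stick 1 (new)  [load 26/34]
  25 → USB stick 2 (new)  [load 25/34]
  24 → USB stick 3 (new)  [load 24/34]
  15 → USB stick 4 (new)  [load 15/34]
  13 → USB stick 4  [load 28/34]
  12 → USB stick 5 (new)  [load 12/34]
  11 → USB stick 5  [load 23/34]
  7 → USB stick 1  [load 33/34]
  6 → USB stick 2  [load 31/34]
  5 → USB stick 3  [load 29/34]
  5 → USB stick 3  [load 34/34]
5 USB sticks opened.

5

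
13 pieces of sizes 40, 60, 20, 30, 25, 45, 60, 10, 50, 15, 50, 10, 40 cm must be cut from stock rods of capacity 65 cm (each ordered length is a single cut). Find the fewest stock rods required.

Total = 60 + 60 + 50 + 50 + 45 + 40 + 40 + 30 + 25 + 20 + 15 + 10 + 10 = 455 cm.
Lower bound: ⌈455/65⌉ = 7 stock rods.
A packing using 8 stock rods:
  stock rod 1: 60 = 60
  stock rod 2: 60 = 60
  stock rod 3: 50 + 15 = 65
  stock rod 4: 50 + 10 = 60
  stock rod 5: 45 + 20 = 65
  stock rod 6: 40 + 25 = 65
  stock rod 7: 40 + 10 = 50
  stock rod 8: 30 = 30
No arrangement into 7 stock rods stays within capacity, so 8 is optimal.

8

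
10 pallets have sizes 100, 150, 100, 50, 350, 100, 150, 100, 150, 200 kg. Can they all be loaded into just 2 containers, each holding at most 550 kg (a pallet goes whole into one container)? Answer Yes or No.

Total = 1450 kg; ⌈1450/550⌉ = 3.
At least 3 containers are required, but only 2 are allowed.

No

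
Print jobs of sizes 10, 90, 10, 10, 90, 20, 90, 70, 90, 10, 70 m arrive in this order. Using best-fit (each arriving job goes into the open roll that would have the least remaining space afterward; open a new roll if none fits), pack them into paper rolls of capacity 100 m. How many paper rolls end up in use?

7

  10 → roll 1 (new)  [load 10/100]
  90 → roll 1  [load 100/100]
  10 → roll 2 (new)  [load 10/100]
  10 → roll 2  [load 20/100]
  90 → roll 3 (new)  [load 90/100]
  20 → roll 2  [load 40/100]
  90 → roll 4 (new)  [load 90/100]
  70 → roll 5 (new)  [load 70/100]
  90 → roll 6 (new)  [load 90/100]
  10 → roll 3  [load 100/100]
  70 → roll 7 (new)  [load 70/100]
7 paper rolls opened.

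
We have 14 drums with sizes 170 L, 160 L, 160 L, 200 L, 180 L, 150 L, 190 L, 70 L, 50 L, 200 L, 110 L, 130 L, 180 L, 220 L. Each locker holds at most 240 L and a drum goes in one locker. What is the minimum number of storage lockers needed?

Total = 220 + 200 + 200 + 190 + 180 + 180 + 170 + 160 + 160 + 150 + 130 + 110 + 70 + 50 = 2170 L.
Lower bound: ⌈2170/240⌉ = 10 storage lockers.
Also, 11 drums each exceed 120 L, and no two of those can share a locker, so at least 11 storage lockers are needed.
A packing using 11 storage lockers:
  locker 1: 220 = 220
  locker 2: 200 = 200
  locker 3: 200 = 200
  locker 4: 190 + 50 = 240
  locker 5: 180 = 180
  locker 6: 180 = 180
  locker 7: 170 + 70 = 240
  locker 8: 160 = 160
  locker 9: 160 = 160
  locker 10: 150 = 150
  locker 11: 130 + 110 = 240
This matches the lower bound, so 11 is optimal.

11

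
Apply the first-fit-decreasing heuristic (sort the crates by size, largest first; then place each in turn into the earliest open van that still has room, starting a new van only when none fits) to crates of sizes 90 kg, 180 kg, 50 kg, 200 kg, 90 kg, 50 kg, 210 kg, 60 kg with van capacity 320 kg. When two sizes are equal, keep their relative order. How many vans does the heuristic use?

Sorted descending: 210, 200, 180, 90, 90, 60, 50, 50.
  210 → van 1 (new)  [load 210/320]
  200 → van 2 (new)  [load 200/320]
  180 → van 3 (new)  [load 180/320]
  90 → van 1  [load 300/320]
  90 → van 2  [load 290/320]
  60 → van 3  [load 240/320]
  50 → van 3  [load 290/320]
  50 → van 4 (new)  [load 50/320]
4 vans opened.

4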